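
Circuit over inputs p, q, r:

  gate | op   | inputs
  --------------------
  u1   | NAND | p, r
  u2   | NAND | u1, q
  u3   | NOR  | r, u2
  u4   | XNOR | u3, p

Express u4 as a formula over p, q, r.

(r NOR ((p NAND r) NAND q)) XNOR p

u1 = p NAND r
u2 = u1 NAND q = (p NAND r) NAND q
u3 = r NOR u2 = r NOR ((p NAND r) NAND q)
u4 = u3 XNOR p = (r NOR ((p NAND r) NAND q)) XNOR p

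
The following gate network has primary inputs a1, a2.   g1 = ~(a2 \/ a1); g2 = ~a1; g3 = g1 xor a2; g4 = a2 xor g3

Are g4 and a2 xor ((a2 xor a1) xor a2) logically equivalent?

No

g1 = ~(a2 \/ a1)
g3 = g1 xor a2 = (~(a2 \/ a1)) xor a2
g4 = a2 xor g3 = a2 xor ((~(a2 \/ a1)) xor a2)
At a1=0, a2=0: circuit gives 1, formula gives 0.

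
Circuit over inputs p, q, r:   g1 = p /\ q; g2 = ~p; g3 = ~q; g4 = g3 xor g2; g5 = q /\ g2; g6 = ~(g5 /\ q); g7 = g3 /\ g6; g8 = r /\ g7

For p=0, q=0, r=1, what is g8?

g2 = ~0 = 1
g3 = ~0 = 1
g5 = 0 /\ 1 = 0
g6 = ~(0 /\ 0) = 1
g7 = 1 /\ 1 = 1
g8 = 1 /\ 1 = 1

1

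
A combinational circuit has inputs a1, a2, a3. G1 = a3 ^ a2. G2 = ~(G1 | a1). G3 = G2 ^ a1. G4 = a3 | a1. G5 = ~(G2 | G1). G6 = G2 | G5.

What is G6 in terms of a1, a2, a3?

G1 = a3 ^ a2
G2 = ~(G1 | a1) = ~((a3 ^ a2) | a1)
G5 = ~(G2 | G1) = ~((~((a3 ^ a2) | a1)) | (a3 ^ a2))
G6 = G2 | G5 = (~((a3 ^ a2) | a1)) | (~((~((a3 ^ a2) | a1)) | (a3 ^ a2)))

(~((a3 ^ a2) | a1)) | (~((~((a3 ^ a2) | a1)) | (a3 ^ a2)))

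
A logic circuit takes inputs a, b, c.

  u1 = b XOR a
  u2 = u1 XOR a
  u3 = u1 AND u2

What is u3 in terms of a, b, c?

u1 = b XOR a
u2 = u1 XOR a = (b XOR a) XOR a
u3 = u1 AND u2 = (b XOR a) AND ((b XOR a) XOR a)

(b XOR a) AND ((b XOR a) XOR a)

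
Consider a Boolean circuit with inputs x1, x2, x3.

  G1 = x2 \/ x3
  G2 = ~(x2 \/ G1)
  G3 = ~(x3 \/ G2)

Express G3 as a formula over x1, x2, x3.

~(x3 \/ (~(x2 \/ (x2 \/ x3))))

G1 = x2 \/ x3
G2 = ~(x2 \/ G1) = ~(x2 \/ (x2 \/ x3))
G3 = ~(x3 \/ G2) = ~(x3 \/ (~(x2 \/ (x2 \/ x3))))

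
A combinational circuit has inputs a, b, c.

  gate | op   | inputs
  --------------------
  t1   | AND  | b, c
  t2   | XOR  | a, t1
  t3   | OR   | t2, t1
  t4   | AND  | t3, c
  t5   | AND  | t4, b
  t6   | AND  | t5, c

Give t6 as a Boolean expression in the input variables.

((((a XOR (b AND c)) OR (b AND c)) AND c) AND b) AND c

t1 = b AND c
t2 = a XOR t1 = a XOR (b AND c)
t3 = t2 OR t1 = (a XOR (b AND c)) OR (b AND c)
t4 = t3 AND c = ((a XOR (b AND c)) OR (b AND c)) AND c
t5 = t4 AND b = (((a XOR (b AND c)) OR (b AND c)) AND c) AND b
t6 = t5 AND c = ((((a XOR (b AND c)) OR (b AND c)) AND c) AND b) AND c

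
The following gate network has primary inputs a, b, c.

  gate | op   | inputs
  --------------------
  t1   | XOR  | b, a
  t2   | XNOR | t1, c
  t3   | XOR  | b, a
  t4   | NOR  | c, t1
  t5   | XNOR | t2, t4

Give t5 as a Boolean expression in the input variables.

t1 = b XOR a
t2 = t1 XNOR c = (b XOR a) XNOR c
t4 = c NOR t1 = c NOR (b XOR a)
t5 = t2 XNOR t4 = ((b XOR a) XNOR c) XNOR (c NOR (b XOR a))

((b XOR a) XNOR c) XNOR (c NOR (b XOR a))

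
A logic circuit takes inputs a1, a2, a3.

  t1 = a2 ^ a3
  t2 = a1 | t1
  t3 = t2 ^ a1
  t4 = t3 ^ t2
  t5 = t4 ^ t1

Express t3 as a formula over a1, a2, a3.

(a1 | (a2 ^ a3)) ^ a1

t1 = a2 ^ a3
t2 = a1 | t1 = a1 | (a2 ^ a3)
t3 = t2 ^ a1 = (a1 | (a2 ^ a3)) ^ a1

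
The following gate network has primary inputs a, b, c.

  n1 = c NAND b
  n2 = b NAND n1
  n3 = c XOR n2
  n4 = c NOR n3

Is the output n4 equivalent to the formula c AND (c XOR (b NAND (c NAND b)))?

n1 = c NAND b
n2 = b NAND n1 = b NAND (c NAND b)
n3 = c XOR n2 = c XOR (b NAND (c NAND b))
n4 = c NOR n3 = c NOR (c XOR (b NAND (c NAND b)))
At a=0, b=1, c=0: circuit gives 1, formula gives 0.

No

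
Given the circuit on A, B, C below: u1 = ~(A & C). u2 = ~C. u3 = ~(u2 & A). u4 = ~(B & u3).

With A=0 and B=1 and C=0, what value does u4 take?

u2 = ~0 = 1
u3 = ~(1 & 0) = 1
u4 = ~(1 & 1) = 0

0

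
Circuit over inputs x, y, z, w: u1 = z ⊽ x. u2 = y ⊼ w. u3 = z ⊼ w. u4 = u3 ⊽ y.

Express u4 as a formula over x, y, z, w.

u3 = z ⊼ w
u4 = u3 ⊽ y = (z ⊼ w) ⊽ y

(z ⊼ w) ⊽ y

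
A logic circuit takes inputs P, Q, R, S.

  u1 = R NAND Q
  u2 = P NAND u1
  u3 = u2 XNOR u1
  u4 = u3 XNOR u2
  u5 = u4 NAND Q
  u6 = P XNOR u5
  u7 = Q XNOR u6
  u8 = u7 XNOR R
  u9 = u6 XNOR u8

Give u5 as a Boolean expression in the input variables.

(((P NAND (R NAND Q)) XNOR (R NAND Q)) XNOR (P NAND (R NAND Q))) NAND Q

u1 = R NAND Q
u2 = P NAND u1 = P NAND (R NAND Q)
u3 = u2 XNOR u1 = (P NAND (R NAND Q)) XNOR (R NAND Q)
u4 = u3 XNOR u2 = ((P NAND (R NAND Q)) XNOR (R NAND Q)) XNOR (P NAND (R NAND Q))
u5 = u4 NAND Q = (((P NAND (R NAND Q)) XNOR (R NAND Q)) XNOR (P NAND (R NAND Q))) NAND Q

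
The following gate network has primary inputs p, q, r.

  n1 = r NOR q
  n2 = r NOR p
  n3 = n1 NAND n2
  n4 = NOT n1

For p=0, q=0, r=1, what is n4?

1

n1 = 1 NOR 0 = 0
n4 = NOT 0 = 1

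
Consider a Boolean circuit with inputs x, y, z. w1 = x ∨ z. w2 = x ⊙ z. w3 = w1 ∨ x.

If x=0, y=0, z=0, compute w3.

w1 = 0 ∨ 0 = 0
w3 = 0 ∨ 0 = 0

0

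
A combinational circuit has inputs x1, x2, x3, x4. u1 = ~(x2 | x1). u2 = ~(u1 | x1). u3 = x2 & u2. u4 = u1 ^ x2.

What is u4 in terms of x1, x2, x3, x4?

(~(x2 | x1)) ^ x2

u1 = ~(x2 | x1)
u4 = u1 ^ x2 = (~(x2 | x1)) ^ x2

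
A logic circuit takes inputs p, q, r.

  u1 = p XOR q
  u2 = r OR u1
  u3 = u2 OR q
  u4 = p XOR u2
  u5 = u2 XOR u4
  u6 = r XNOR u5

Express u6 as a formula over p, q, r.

r XNOR ((r OR (p XOR q)) XOR (p XOR (r OR (p XOR q))))

u1 = p XOR q
u2 = r OR u1 = r OR (p XOR q)
u4 = p XOR u2 = p XOR (r OR (p XOR q))
u5 = u2 XOR u4 = (r OR (p XOR q)) XOR (p XOR (r OR (p XOR q)))
u6 = r XNOR u5 = r XNOR ((r OR (p XOR q)) XOR (p XOR (r OR (p XOR q))))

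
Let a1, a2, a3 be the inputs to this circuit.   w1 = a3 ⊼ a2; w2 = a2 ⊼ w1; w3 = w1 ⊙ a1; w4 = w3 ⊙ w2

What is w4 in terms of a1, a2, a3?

w1 = a3 ⊼ a2
w2 = a2 ⊼ w1 = a2 ⊼ (a3 ⊼ a2)
w3 = w1 ⊙ a1 = (a3 ⊼ a2) ⊙ a1
w4 = w3 ⊙ w2 = ((a3 ⊼ a2) ⊙ a1) ⊙ (a2 ⊼ (a3 ⊼ a2))

((a3 ⊼ a2) ⊙ a1) ⊙ (a2 ⊼ (a3 ⊼ a2))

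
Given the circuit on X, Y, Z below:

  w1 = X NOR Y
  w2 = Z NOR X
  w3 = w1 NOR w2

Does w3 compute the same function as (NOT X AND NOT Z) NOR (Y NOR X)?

w1 = X NOR Y
w2 = Z NOR X
w3 = w1 NOR w2 = (X NOR Y) NOR (Z NOR X)
At X=0, Y=0, Z=0: circuit gives 0, formula gives 0.
At X=0, Y=1, Z=1: circuit gives 1, formula gives 1.
Agrees on all 8 inputs.

Yes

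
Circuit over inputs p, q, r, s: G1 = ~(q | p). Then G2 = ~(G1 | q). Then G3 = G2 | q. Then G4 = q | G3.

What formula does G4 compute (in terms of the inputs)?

G1 = ~(q | p)
G2 = ~(G1 | q) = ~((~(q | p)) | q)
G3 = G2 | q = (~((~(q | p)) | q)) | q
G4 = q | G3 = q | ((~((~(q | p)) | q)) | q)

q | ((~((~(q | p)) | q)) | q)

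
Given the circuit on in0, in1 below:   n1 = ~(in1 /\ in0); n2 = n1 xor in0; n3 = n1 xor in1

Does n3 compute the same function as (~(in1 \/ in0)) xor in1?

No

n1 = ~(in1 /\ in0)
n3 = n1 xor in1 = (~(in1 /\ in0)) xor in1
At in0=0, in1=1: circuit gives 0, formula gives 1.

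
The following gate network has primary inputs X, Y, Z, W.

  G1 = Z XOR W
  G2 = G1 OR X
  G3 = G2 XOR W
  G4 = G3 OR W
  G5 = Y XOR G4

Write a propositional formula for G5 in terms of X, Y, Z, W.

Y XOR ((((Z XOR W) OR X) XOR W) OR W)

G1 = Z XOR W
G2 = G1 OR X = (Z XOR W) OR X
G3 = G2 XOR W = ((Z XOR W) OR X) XOR W
G4 = G3 OR W = (((Z XOR W) OR X) XOR W) OR W
G5 = Y XOR G4 = Y XOR ((((Z XOR W) OR X) XOR W) OR W)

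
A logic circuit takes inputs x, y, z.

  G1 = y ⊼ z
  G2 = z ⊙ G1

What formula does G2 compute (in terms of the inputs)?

G1 = y ⊼ z
G2 = z ⊙ G1 = z ⊙ (y ⊼ z)

z ⊙ (y ⊼ z)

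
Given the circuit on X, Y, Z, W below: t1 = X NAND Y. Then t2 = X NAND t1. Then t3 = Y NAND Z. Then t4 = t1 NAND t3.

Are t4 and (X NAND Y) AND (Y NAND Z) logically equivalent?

t1 = X NAND Y
t3 = Y NAND Z
t4 = t1 NAND t3 = (X NAND Y) NAND (Y NAND Z)
At X=0, Y=0, Z=0, W=0: circuit gives 0, formula gives 1.

No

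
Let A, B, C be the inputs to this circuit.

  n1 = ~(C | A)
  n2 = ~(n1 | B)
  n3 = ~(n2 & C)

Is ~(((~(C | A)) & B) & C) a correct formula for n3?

No

n1 = ~(C | A)
n2 = ~(n1 | B) = ~((~(C | A)) | B)
n3 = ~(n2 & C) = ~((~((~(C | A)) | B)) & C)
At A=0, B=0, C=1: circuit gives 0, formula gives 1.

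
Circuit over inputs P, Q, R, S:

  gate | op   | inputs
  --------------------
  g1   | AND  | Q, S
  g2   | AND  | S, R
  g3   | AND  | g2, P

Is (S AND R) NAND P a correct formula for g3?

g2 = S AND R
g3 = g2 AND P = (S AND R) AND P
At P=0, Q=0, R=0, S=0: circuit gives 0, formula gives 1.

No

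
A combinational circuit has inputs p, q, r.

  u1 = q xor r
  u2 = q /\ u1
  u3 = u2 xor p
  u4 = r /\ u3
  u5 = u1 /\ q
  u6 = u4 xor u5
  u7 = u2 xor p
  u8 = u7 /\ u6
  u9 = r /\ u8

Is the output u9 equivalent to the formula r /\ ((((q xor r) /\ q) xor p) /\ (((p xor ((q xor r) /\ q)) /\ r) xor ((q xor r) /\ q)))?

u1 = q xor r
u2 = q /\ u1 = q /\ (q xor r)
u3 = u2 xor p = (q /\ (q xor r)) xor p
u4 = r /\ u3 = r /\ ((q /\ (q xor r)) xor p)
u5 = u1 /\ q = (q xor r) /\ q
u6 = u4 xor u5 = (r /\ ((q /\ (q xor r)) xor p)) xor ((q xor r) /\ q)
u7 = u2 xor p = (q /\ (q xor r)) xor p
u8 = u7 /\ u6 = ((q /\ (q xor r)) xor p) /\ ((r /\ ((q /\ (q xor r)) xor p)) xor ((q xor r) /\ q))
u9 = r /\ u8 = r /\ (((q /\ (q xor r)) xor p) /\ ((r /\ ((q /\ (q xor r)) xor p)) xor ((q xor r) /\ q)))
At p=0, q=0, r=0: circuit gives 0, formula gives 0.
At p=1, q=0, r=1: circuit gives 1, formula gives 1.
Agrees on all 8 inputs.

Yes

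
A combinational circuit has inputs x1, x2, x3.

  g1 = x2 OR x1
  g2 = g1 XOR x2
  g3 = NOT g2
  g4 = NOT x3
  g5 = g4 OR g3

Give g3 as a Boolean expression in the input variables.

NOT ((x2 OR x1) XOR x2)

g1 = x2 OR x1
g2 = g1 XOR x2 = (x2 OR x1) XOR x2
g3 = NOT g2 = NOT ((x2 OR x1) XOR x2)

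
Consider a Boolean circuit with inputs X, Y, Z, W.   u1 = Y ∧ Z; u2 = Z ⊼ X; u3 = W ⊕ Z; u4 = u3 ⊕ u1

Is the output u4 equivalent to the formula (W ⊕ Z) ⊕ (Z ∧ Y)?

Yes

u1 = Y ∧ Z
u3 = W ⊕ Z
u4 = u3 ⊕ u1 = (W ⊕ Z) ⊕ (Y ∧ Z)
At X=0, Y=0, Z=0, W=0: circuit gives 0, formula gives 0.
At X=0, Y=0, Z=0, W=1: circuit gives 1, formula gives 1.
Agrees on all 16 inputs.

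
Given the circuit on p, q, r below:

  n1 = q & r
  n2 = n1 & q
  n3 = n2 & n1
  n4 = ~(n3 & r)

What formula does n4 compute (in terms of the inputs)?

~((((q & r) & q) & (q & r)) & r)

n1 = q & r
n2 = n1 & q = (q & r) & q
n3 = n2 & n1 = ((q & r) & q) & (q & r)
n4 = ~(n3 & r) = ~((((q & r) & q) & (q & r)) & r)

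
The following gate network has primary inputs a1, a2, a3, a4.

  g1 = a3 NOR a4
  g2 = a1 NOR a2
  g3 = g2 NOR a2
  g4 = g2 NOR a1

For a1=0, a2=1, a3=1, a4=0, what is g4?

1

g2 = 0 NOR 1 = 0
g4 = 0 NOR 0 = 1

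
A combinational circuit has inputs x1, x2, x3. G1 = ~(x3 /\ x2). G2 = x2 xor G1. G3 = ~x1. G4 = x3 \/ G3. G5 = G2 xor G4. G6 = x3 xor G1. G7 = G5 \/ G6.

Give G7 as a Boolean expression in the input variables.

((x2 xor (~(x3 /\ x2))) xor (x3 \/ ~x1)) \/ (x3 xor (~(x3 /\ x2)))

G1 = ~(x3 /\ x2)
G2 = x2 xor G1 = x2 xor (~(x3 /\ x2))
G3 = ~x1
G4 = x3 \/ G3 = x3 \/ ~x1
G5 = G2 xor G4 = (x2 xor (~(x3 /\ x2))) xor (x3 \/ ~x1)
G6 = x3 xor G1 = x3 xor (~(x3 /\ x2))
G7 = G5 \/ G6 = ((x2 xor (~(x3 /\ x2))) xor (x3 \/ ~x1)) \/ (x3 xor (~(x3 /\ x2)))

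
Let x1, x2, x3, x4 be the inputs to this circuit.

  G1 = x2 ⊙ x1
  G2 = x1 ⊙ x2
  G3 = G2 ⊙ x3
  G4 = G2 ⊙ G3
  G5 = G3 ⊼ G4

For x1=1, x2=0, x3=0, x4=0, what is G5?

1

G2 = 1 ⊙ 0 = 0
G3 = 0 ⊙ 0 = 1
G4 = 0 ⊙ 1 = 0
G5 = 1 ⊼ 0 = 1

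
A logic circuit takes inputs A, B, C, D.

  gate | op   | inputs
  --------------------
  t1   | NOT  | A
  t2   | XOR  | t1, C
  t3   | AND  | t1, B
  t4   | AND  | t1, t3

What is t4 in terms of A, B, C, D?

NOT A AND (NOT A AND B)

t1 = NOT A
t3 = t1 AND B = NOT A AND B
t4 = t1 AND t3 = NOT A AND (NOT A AND B)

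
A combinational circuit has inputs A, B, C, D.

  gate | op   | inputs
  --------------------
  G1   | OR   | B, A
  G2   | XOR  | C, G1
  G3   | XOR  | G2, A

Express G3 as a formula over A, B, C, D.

(C XOR (B OR A)) XOR A

G1 = B OR A
G2 = C XOR G1 = C XOR (B OR A)
G3 = G2 XOR A = (C XOR (B OR A)) XOR A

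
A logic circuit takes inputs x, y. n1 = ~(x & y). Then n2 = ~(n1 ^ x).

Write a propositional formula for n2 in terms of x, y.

~((~(x & y)) ^ x)

n1 = ~(x & y)
n2 = ~(n1 ^ x) = ~((~(x & y)) ^ x)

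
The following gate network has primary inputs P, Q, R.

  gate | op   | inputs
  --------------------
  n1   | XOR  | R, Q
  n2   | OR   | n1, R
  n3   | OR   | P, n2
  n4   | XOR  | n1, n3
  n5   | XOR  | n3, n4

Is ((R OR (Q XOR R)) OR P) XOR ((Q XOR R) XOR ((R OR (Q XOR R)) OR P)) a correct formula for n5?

Yes

n1 = R XOR Q
n2 = n1 OR R = (R XOR Q) OR R
n3 = P OR n2 = P OR ((R XOR Q) OR R)
n4 = n1 XOR n3 = (R XOR Q) XOR (P OR ((R XOR Q) OR R))
n5 = n3 XOR n4 = (P OR ((R XOR Q) OR R)) XOR ((R XOR Q) XOR (P OR ((R XOR Q) OR R)))
At P=0, Q=0, R=0: circuit gives 0, formula gives 0.
At P=0, Q=0, R=1: circuit gives 1, formula gives 1.
Agrees on all 8 inputs.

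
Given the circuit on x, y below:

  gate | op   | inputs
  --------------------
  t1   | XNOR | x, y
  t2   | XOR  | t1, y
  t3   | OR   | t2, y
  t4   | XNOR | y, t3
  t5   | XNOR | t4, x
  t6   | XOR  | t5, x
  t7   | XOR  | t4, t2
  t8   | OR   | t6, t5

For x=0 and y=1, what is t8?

t1 = 0 XNOR 1 = 0
t2 = 0 XOR 1 = 1
t3 = 1 OR 1 = 1
t4 = 1 XNOR 1 = 1
t5 = 1 XNOR 0 = 0
t6 = 0 XOR 0 = 0
t8 = 0 OR 0 = 0

0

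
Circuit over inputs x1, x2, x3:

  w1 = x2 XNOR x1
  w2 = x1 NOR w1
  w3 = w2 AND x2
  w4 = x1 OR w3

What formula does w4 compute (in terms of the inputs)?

w1 = x2 XNOR x1
w2 = x1 NOR w1 = x1 NOR (x2 XNOR x1)
w3 = w2 AND x2 = (x1 NOR (x2 XNOR x1)) AND x2
w4 = x1 OR w3 = x1 OR ((x1 NOR (x2 XNOR x1)) AND x2)

x1 OR ((x1 NOR (x2 XNOR x1)) AND x2)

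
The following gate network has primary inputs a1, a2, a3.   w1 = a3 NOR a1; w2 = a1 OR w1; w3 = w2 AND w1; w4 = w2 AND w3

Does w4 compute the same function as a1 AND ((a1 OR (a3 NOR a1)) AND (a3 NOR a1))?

w1 = a3 NOR a1
w2 = a1 OR w1 = a1 OR (a3 NOR a1)
w3 = w2 AND w1 = (a1 OR (a3 NOR a1)) AND (a3 NOR a1)
w4 = w2 AND w3 = (a1 OR (a3 NOR a1)) AND ((a1 OR (a3 NOR a1)) AND (a3 NOR a1))
At a1=0, a2=0, a3=0: circuit gives 1, formula gives 0.

No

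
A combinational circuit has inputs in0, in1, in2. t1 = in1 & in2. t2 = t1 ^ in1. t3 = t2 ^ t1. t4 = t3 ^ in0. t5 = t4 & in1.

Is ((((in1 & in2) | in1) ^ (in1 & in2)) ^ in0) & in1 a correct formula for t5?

t1 = in1 & in2
t2 = t1 ^ in1 = (in1 & in2) ^ in1
t3 = t2 ^ t1 = ((in1 & in2) ^ in1) ^ (in1 & in2)
t4 = t3 ^ in0 = (((in1 & in2) ^ in1) ^ (in1 & in2)) ^ in0
t5 = t4 & in1 = ((((in1 & in2) ^ in1) ^ (in1 & in2)) ^ in0) & in1
At in0=0, in1=1, in2=1: circuit gives 1, formula gives 0.

No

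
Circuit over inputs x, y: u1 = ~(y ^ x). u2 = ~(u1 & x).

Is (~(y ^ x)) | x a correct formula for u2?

No

u1 = ~(y ^ x)
u2 = ~(u1 & x) = ~((~(y ^ x)) & x)
At x=0, y=1: circuit gives 1, formula gives 0.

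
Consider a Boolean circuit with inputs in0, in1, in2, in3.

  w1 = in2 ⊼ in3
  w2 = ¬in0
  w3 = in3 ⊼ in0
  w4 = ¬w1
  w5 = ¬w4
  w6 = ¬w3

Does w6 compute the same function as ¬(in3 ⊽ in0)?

No

w3 = in3 ⊼ in0
w6 = ¬w3 = ¬(in3 ⊼ in0)
At in0=0, in1=0, in2=0, in3=1: circuit gives 0, formula gives 1.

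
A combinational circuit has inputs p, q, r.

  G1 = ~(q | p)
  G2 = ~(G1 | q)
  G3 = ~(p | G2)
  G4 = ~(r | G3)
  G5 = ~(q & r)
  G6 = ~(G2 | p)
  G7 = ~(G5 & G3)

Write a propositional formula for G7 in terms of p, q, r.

G1 = ~(q | p)
G2 = ~(G1 | q) = ~((~(q | p)) | q)
G3 = ~(p | G2) = ~(p | (~((~(q | p)) | q)))
G5 = ~(q & r)
G7 = ~(G5 & G3) = ~((~(q & r)) & (~(p | (~((~(q | p)) | q)))))

~((~(q & r)) & (~(p | (~((~(q | p)) | q)))))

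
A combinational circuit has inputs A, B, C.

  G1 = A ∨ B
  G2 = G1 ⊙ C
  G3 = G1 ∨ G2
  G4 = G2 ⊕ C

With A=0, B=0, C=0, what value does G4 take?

1

G1 = 0 ∨ 0 = 0
G2 = 0 ⊙ 0 = 1
G4 = 1 ⊕ 0 = 1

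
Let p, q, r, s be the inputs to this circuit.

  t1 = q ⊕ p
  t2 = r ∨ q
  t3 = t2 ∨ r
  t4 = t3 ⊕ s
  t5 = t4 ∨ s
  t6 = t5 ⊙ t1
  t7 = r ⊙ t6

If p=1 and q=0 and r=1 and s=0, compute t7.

1

t1 = 0 ⊕ 1 = 1
t2 = 1 ∨ 0 = 1
t3 = 1 ∨ 1 = 1
t4 = 1 ⊕ 0 = 1
t5 = 1 ∨ 0 = 1
t6 = 1 ⊙ 1 = 1
t7 = 1 ⊙ 1 = 1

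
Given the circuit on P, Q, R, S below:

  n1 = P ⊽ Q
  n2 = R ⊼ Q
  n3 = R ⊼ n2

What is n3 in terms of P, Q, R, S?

n2 = R ⊼ Q
n3 = R ⊼ n2 = R ⊼ (R ⊼ Q)

R ⊼ (R ⊼ Q)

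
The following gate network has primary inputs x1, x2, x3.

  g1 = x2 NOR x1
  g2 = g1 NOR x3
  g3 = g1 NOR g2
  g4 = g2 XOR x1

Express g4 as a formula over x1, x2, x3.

g1 = x2 NOR x1
g2 = g1 NOR x3 = (x2 NOR x1) NOR x3
g4 = g2 XOR x1 = ((x2 NOR x1) NOR x3) XOR x1

((x2 NOR x1) NOR x3) XOR x1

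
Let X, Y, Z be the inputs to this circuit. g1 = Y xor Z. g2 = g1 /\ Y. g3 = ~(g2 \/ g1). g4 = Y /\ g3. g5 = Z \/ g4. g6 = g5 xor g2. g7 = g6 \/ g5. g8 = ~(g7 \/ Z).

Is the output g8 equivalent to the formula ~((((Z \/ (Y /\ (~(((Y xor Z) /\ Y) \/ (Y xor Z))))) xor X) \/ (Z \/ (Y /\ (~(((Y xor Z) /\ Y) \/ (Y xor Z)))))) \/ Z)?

No

g1 = Y xor Z
g2 = g1 /\ Y = (Y xor Z) /\ Y
g3 = ~(g2 \/ g1) = ~(((Y xor Z) /\ Y) \/ (Y xor Z))
g4 = Y /\ g3 = Y /\ (~(((Y xor Z) /\ Y) \/ (Y xor Z)))
g5 = Z \/ g4 = Z \/ (Y /\ (~(((Y xor Z) /\ Y) \/ (Y xor Z))))
g6 = g5 xor g2 = (Z \/ (Y /\ (~(((Y xor Z) /\ Y) \/ (Y xor Z))))) xor ((Y xor Z) /\ Y)
g7 = g6 \/ g5 = ((Z \/ (Y /\ (~(((Y xor Z) /\ Y) \/ (Y xor Z))))) xor ((Y xor Z) /\ Y)) \/ (Z \/ (Y /\ (~(((Y xor Z) /\ Y) \/ (Y xor Z)))))
g8 = ~(g7 \/ Z) = ~((((Z \/ (Y /\ (~(((Y xor Z) /\ Y) \/ (Y xor Z))))) xor ((Y xor Z) /\ Y)) \/ (Z \/ (Y /\ (~(((Y xor Z) /\ Y) \/ (Y xor Z)))))) \/ Z)
At X=0, Y=1, Z=0: circuit gives 0, formula gives 1.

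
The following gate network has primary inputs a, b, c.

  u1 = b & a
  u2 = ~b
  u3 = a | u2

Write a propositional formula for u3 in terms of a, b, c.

a | ~b

u2 = ~b
u3 = a | u2 = a | ~b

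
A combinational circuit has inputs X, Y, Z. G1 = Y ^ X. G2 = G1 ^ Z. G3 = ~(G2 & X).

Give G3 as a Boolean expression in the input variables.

G1 = Y ^ X
G2 = G1 ^ Z = (Y ^ X) ^ Z
G3 = ~(G2 & X) = ~(((Y ^ X) ^ Z) & X)

~(((Y ^ X) ^ Z) & X)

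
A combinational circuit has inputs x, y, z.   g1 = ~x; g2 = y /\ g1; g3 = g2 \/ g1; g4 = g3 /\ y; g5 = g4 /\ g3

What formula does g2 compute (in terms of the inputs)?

y /\ ~x

g1 = ~x
g2 = y /\ g1 = y /\ ~x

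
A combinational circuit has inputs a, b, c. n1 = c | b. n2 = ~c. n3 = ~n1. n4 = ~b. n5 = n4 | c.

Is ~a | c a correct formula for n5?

n4 = ~b
n5 = n4 | c = ~b | c
At a=0, b=1, c=0: circuit gives 0, formula gives 1.

No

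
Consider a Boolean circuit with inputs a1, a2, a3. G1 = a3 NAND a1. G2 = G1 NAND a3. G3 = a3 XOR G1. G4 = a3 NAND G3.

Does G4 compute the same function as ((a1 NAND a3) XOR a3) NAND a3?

G1 = a3 NAND a1
G3 = a3 XOR G1 = a3 XOR (a3 NAND a1)
G4 = a3 NAND G3 = a3 NAND (a3 XOR (a3 NAND a1))
At a1=1, a2=0, a3=1: circuit gives 0, formula gives 0.
At a1=0, a2=0, a3=0: circuit gives 1, formula gives 1.
Agrees on all 8 inputs.

Yes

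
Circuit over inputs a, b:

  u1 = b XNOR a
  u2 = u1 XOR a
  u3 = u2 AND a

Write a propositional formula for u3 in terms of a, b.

((b XNOR a) XOR a) AND a

u1 = b XNOR a
u2 = u1 XOR a = (b XNOR a) XOR a
u3 = u2 AND a = ((b XNOR a) XOR a) AND a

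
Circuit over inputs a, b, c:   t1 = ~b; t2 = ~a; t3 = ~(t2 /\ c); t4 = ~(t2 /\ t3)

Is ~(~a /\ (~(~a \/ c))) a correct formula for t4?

No

t2 = ~a
t3 = ~(t2 /\ c) = ~(~a /\ c)
t4 = ~(t2 /\ t3) = ~(~a /\ (~(~a /\ c)))
At a=0, b=0, c=0: circuit gives 0, formula gives 1.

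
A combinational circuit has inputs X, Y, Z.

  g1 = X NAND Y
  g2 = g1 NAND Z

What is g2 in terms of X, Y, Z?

g1 = X NAND Y
g2 = g1 NAND Z = (X NAND Y) NAND Z

(X NAND Y) NAND Z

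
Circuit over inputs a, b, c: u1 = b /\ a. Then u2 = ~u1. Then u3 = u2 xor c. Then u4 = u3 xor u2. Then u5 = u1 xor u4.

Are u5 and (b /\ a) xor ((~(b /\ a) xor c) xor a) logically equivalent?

u1 = b /\ a
u2 = ~u1 = ~(b /\ a)
u3 = u2 xor c = ~(b /\ a) xor c
u4 = u3 xor u2 = (~(b /\ a) xor c) xor ~(b /\ a)
u5 = u1 xor u4 = (b /\ a) xor ((~(b /\ a) xor c) xor ~(b /\ a))
At a=0, b=0, c=0: circuit gives 0, formula gives 1.

No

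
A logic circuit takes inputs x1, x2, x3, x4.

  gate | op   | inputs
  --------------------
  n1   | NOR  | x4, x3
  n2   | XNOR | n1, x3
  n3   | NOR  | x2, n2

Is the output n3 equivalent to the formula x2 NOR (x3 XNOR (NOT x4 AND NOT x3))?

n1 = x4 NOR x3
n2 = n1 XNOR x3 = (x4 NOR x3) XNOR x3
n3 = x2 NOR n2 = x2 NOR ((x4 NOR x3) XNOR x3)
At x1=0, x2=0, x3=0, x4=1: circuit gives 0, formula gives 0.
At x1=0, x2=0, x3=0, x4=0: circuit gives 1, formula gives 1.
Agrees on all 16 inputs.

Yes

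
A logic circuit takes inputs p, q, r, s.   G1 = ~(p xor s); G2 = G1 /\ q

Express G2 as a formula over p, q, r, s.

(~(p xor s)) /\ q

G1 = ~(p xor s)
G2 = G1 /\ q = (~(p xor s)) /\ q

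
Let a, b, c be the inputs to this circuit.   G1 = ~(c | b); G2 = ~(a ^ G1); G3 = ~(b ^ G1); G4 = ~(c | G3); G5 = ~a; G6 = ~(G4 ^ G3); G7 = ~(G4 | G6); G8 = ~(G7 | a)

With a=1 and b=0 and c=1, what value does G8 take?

0

G1 = ~(1 | 0) = 0
G3 = ~(0 ^ 0) = 1
G4 = ~(1 | 1) = 0
G6 = ~(0 ^ 1) = 0
G7 = ~(0 | 0) = 1
G8 = ~(1 | 1) = 0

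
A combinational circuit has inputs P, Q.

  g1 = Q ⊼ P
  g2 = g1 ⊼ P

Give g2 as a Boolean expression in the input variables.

g1 = Q ⊼ P
g2 = g1 ⊼ P = (Q ⊼ P) ⊼ P

(Q ⊼ P) ⊼ P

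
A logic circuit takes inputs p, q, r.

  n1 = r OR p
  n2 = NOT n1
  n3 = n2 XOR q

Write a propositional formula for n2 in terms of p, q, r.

n1 = r OR p
n2 = NOT n1 = NOT (r OR p)

NOT (r OR p)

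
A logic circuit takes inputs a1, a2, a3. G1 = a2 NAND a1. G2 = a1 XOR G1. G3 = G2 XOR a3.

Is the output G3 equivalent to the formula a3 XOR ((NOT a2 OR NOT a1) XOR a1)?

Yes

G1 = a2 NAND a1
G2 = a1 XOR G1 = a1 XOR (a2 NAND a1)
G3 = G2 XOR a3 = (a1 XOR (a2 NAND a1)) XOR a3
At a1=0, a2=0, a3=1: circuit gives 0, formula gives 0.
At a1=0, a2=0, a3=0: circuit gives 1, formula gives 1.
Agrees on all 8 inputs.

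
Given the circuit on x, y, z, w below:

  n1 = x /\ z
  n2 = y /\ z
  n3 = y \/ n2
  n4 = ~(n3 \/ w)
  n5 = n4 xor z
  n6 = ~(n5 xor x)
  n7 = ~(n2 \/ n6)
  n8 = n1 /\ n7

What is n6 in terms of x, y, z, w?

n2 = y /\ z
n3 = y \/ n2 = y \/ (y /\ z)
n4 = ~(n3 \/ w) = ~((y \/ (y /\ z)) \/ w)
n5 = n4 xor z = (~((y \/ (y /\ z)) \/ w)) xor z
n6 = ~(n5 xor x) = ~(((~((y \/ (y /\ z)) \/ w)) xor z) xor x)

~(((~((y \/ (y /\ z)) \/ w)) xor z) xor x)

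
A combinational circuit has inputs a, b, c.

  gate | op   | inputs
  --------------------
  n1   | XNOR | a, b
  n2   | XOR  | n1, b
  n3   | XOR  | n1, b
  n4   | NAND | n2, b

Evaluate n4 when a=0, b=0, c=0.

n1 = 0 XNOR 0 = 1
n2 = 1 XOR 0 = 1
n4 = 1 NAND 0 = 1

1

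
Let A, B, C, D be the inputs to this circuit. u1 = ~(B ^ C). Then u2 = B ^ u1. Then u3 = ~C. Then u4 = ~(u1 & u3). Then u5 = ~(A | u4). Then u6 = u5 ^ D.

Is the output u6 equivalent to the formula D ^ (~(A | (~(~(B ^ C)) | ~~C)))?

u1 = ~(B ^ C)
u3 = ~C
u4 = ~(u1 & u3) = ~((~(B ^ C)) & ~C)
u5 = ~(A | u4) = ~(A | (~((~(B ^ C)) & ~C)))
u6 = u5 ^ D = (~(A | (~((~(B ^ C)) & ~C)))) ^ D
At A=0, B=0, C=0, D=1: circuit gives 0, formula gives 0.
At A=0, B=0, C=0, D=0: circuit gives 1, formula gives 1.
Agrees on all 16 inputs.

Yes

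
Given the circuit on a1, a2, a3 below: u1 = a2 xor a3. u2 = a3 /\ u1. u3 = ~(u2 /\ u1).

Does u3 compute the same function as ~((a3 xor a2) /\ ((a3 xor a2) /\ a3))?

Yes

u1 = a2 xor a3
u2 = a3 /\ u1 = a3 /\ (a2 xor a3)
u3 = ~(u2 /\ u1) = ~((a3 /\ (a2 xor a3)) /\ (a2 xor a3))
At a1=0, a2=0, a3=1: circuit gives 0, formula gives 0.
At a1=0, a2=0, a3=0: circuit gives 1, formula gives 1.
Agrees on all 8 inputs.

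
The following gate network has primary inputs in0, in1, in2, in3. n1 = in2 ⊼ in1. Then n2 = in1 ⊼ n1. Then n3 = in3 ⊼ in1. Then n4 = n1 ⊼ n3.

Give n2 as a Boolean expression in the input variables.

n1 = in2 ⊼ in1
n2 = in1 ⊼ n1 = in1 ⊼ (in2 ⊼ in1)

in1 ⊼ (in2 ⊼ in1)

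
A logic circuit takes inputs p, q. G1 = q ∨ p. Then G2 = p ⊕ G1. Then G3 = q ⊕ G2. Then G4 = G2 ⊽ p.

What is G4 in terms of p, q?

(p ⊕ (q ∨ p)) ⊽ p

G1 = q ∨ p
G2 = p ⊕ G1 = p ⊕ (q ∨ p)
G4 = G2 ⊽ p = (p ⊕ (q ∨ p)) ⊽ p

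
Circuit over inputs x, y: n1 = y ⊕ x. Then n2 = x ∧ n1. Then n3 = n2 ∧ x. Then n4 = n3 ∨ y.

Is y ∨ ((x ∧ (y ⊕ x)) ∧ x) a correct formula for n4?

Yes

n1 = y ⊕ x
n2 = x ∧ n1 = x ∧ (y ⊕ x)
n3 = n2 ∧ x = (x ∧ (y ⊕ x)) ∧ x
n4 = n3 ∨ y = ((x ∧ (y ⊕ x)) ∧ x) ∨ y
At x=0, y=0: circuit gives 0, formula gives 0.
At x=0, y=1: circuit gives 1, formula gives 1.
Agrees on all 4 inputs.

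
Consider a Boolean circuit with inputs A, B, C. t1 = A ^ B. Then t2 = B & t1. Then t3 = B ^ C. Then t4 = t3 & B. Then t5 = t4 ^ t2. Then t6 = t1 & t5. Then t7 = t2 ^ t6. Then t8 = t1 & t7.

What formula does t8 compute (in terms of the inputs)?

(A ^ B) & ((B & (A ^ B)) ^ ((A ^ B) & (((B ^ C) & B) ^ (B & (A ^ B)))))

t1 = A ^ B
t2 = B & t1 = B & (A ^ B)
t3 = B ^ C
t4 = t3 & B = (B ^ C) & B
t5 = t4 ^ t2 = ((B ^ C) & B) ^ (B & (A ^ B))
t6 = t1 & t5 = (A ^ B) & (((B ^ C) & B) ^ (B & (A ^ B)))
t7 = t2 ^ t6 = (B & (A ^ B)) ^ ((A ^ B) & (((B ^ C) & B) ^ (B & (A ^ B))))
t8 = t1 & t7 = (A ^ B) & ((B & (A ^ B)) ^ ((A ^ B) & (((B ^ C) & B) ^ (B & (A ^ B)))))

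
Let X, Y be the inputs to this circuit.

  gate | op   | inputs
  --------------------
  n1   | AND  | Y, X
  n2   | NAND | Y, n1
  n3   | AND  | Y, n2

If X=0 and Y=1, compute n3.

1

n1 = 1 AND 0 = 0
n2 = 1 NAND 0 = 1
n3 = 1 AND 1 = 1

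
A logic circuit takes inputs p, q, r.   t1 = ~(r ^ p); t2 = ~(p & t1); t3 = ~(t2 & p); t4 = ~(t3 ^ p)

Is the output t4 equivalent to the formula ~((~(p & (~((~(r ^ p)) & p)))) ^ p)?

t1 = ~(r ^ p)
t2 = ~(p & t1) = ~(p & (~(r ^ p)))
t3 = ~(t2 & p) = ~((~(p & (~(r ^ p)))) & p)
t4 = ~(t3 ^ p) = ~((~((~(p & (~(r ^ p)))) & p)) ^ p)
At p=0, q=0, r=0: circuit gives 0, formula gives 0.
At p=1, q=0, r=1: circuit gives 1, formula gives 1.
Agrees on all 8 inputs.

Yes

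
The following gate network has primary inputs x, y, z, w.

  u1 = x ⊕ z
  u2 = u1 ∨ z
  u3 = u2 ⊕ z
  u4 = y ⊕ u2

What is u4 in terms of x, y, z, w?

y ⊕ ((x ⊕ z) ∨ z)

u1 = x ⊕ z
u2 = u1 ∨ z = (x ⊕ z) ∨ z
u4 = y ⊕ u2 = y ⊕ ((x ⊕ z) ∨ z)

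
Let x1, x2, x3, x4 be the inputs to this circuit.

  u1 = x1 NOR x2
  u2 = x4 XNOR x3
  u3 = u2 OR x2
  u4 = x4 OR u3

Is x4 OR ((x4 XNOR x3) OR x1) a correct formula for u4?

u2 = x4 XNOR x3
u3 = u2 OR x2 = (x4 XNOR x3) OR x2
u4 = x4 OR u3 = x4 OR ((x4 XNOR x3) OR x2)
At x1=0, x2=1, x3=1, x4=0: circuit gives 1, formula gives 0.

No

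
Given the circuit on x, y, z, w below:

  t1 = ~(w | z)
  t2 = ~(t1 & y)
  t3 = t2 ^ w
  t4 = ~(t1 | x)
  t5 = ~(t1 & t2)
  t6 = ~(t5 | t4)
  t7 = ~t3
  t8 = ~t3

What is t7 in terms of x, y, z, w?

~((~((~(w | z)) & y)) ^ w)

t1 = ~(w | z)
t2 = ~(t1 & y) = ~((~(w | z)) & y)
t3 = t2 ^ w = (~((~(w | z)) & y)) ^ w
t7 = ~t3 = ~((~((~(w | z)) & y)) ^ w)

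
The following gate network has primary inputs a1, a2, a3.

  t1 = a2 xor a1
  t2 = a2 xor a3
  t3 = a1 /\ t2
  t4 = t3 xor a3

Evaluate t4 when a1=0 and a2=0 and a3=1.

t2 = 0 xor 1 = 1
t3 = 0 /\ 1 = 0
t4 = 0 xor 1 = 1

1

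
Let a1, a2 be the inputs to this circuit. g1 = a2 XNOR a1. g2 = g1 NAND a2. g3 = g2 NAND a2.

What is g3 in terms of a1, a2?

((a2 XNOR a1) NAND a2) NAND a2

g1 = a2 XNOR a1
g2 = g1 NAND a2 = (a2 XNOR a1) NAND a2
g3 = g2 NAND a2 = ((a2 XNOR a1) NAND a2) NAND a2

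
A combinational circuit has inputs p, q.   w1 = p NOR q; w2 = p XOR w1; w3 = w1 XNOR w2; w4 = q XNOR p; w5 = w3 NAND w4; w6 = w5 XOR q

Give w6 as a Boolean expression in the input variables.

w1 = p NOR q
w2 = p XOR w1 = p XOR (p NOR q)
w3 = w1 XNOR w2 = (p NOR q) XNOR (p XOR (p NOR q))
w4 = q XNOR p
w5 = w3 NAND w4 = ((p NOR q) XNOR (p XOR (p NOR q))) NAND (q XNOR p)
w6 = w5 XOR q = (((p NOR q) XNOR (p XOR (p NOR q))) NAND (q XNOR p)) XOR q

(((p NOR q) XNOR (p XOR (p NOR q))) NAND (q XNOR p)) XOR q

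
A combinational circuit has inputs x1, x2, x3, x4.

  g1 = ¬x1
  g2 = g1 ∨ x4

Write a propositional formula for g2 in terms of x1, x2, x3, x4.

g1 = ¬x1
g2 = g1 ∨ x4 = ¬x1 ∨ x4

¬x1 ∨ x4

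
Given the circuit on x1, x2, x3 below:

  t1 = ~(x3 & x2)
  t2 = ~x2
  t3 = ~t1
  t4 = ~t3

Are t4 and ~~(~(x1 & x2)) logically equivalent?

No

t1 = ~(x3 & x2)
t3 = ~t1 = ~(~(x3 & x2))
t4 = ~t3 = ~~(~(x3 & x2))
At x1=0, x2=1, x3=1: circuit gives 0, formula gives 1.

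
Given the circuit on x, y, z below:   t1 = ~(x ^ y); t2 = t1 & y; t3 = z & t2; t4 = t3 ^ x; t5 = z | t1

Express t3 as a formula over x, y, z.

t1 = ~(x ^ y)
t2 = t1 & y = (~(x ^ y)) & y
t3 = z & t2 = z & ((~(x ^ y)) & y)

z & ((~(x ^ y)) & y)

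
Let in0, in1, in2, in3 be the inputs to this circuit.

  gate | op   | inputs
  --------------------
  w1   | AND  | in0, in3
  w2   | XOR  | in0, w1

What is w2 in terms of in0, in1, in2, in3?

in0 XOR (in0 AND in3)

w1 = in0 AND in3
w2 = in0 XOR w1 = in0 XOR (in0 AND in3)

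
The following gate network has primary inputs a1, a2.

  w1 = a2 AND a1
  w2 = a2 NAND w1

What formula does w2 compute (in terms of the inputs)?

a2 NAND (a2 AND a1)

w1 = a2 AND a1
w2 = a2 NAND w1 = a2 NAND (a2 AND a1)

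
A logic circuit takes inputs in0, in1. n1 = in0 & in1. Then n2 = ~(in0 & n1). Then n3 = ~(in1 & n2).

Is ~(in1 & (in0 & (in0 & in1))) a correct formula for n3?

No

n1 = in0 & in1
n2 = ~(in0 & n1) = ~(in0 & (in0 & in1))
n3 = ~(in1 & n2) = ~(in1 & (~(in0 & (in0 & in1))))
At in0=0, in1=1: circuit gives 0, formula gives 1.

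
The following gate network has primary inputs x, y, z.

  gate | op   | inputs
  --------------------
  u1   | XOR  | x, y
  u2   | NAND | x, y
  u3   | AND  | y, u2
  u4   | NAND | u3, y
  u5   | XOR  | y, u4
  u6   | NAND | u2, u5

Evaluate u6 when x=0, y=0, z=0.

u2 = 0 NAND 0 = 1
u3 = 0 AND 1 = 0
u4 = 0 NAND 0 = 1
u5 = 0 XOR 1 = 1
u6 = 1 NAND 1 = 0

0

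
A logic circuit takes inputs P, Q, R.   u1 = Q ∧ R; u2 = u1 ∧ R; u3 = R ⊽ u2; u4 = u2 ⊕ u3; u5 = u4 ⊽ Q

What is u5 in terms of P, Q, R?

u1 = Q ∧ R
u2 = u1 ∧ R = (Q ∧ R) ∧ R
u3 = R ⊽ u2 = R ⊽ ((Q ∧ R) ∧ R)
u4 = u2 ⊕ u3 = ((Q ∧ R) ∧ R) ⊕ (R ⊽ ((Q ∧ R) ∧ R))
u5 = u4 ⊽ Q = (((Q ∧ R) ∧ R) ⊕ (R ⊽ ((Q ∧ R) ∧ R))) ⊽ Q

(((Q ∧ R) ∧ R) ⊕ (R ⊽ ((Q ∧ R) ∧ R))) ⊽ Q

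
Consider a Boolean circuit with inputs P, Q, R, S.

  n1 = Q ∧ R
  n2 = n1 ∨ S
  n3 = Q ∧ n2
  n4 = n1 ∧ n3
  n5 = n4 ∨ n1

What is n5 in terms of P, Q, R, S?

((Q ∧ R) ∧ (Q ∧ ((Q ∧ R) ∨ S))) ∨ (Q ∧ R)

n1 = Q ∧ R
n2 = n1 ∨ S = (Q ∧ R) ∨ S
n3 = Q ∧ n2 = Q ∧ ((Q ∧ R) ∨ S)
n4 = n1 ∧ n3 = (Q ∧ R) ∧ (Q ∧ ((Q ∧ R) ∨ S))
n5 = n4 ∨ n1 = ((Q ∧ R) ∧ (Q ∧ ((Q ∧ R) ∨ S))) ∨ (Q ∧ R)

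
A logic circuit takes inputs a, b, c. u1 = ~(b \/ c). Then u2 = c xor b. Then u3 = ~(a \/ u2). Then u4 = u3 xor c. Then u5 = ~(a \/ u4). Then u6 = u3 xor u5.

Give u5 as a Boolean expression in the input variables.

~(a \/ ((~(a \/ (c xor b))) xor c))

u2 = c xor b
u3 = ~(a \/ u2) = ~(a \/ (c xor b))
u4 = u3 xor c = (~(a \/ (c xor b))) xor c
u5 = ~(a \/ u4) = ~(a \/ ((~(a \/ (c xor b))) xor c))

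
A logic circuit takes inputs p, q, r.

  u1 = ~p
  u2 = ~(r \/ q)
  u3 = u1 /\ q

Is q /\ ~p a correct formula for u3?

Yes

u1 = ~p
u3 = u1 /\ q = ~p /\ q
At p=0, q=0, r=0: circuit gives 0, formula gives 0.
At p=0, q=1, r=0: circuit gives 1, formula gives 1.
Agrees on all 8 inputs.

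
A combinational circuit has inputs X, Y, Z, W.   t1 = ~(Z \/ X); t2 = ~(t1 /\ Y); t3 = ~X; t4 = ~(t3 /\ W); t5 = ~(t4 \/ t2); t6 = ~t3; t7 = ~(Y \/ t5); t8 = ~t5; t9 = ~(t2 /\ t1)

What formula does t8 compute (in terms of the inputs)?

~(~((~(~X /\ W)) \/ (~((~(Z \/ X)) /\ Y))))

t1 = ~(Z \/ X)
t2 = ~(t1 /\ Y) = ~((~(Z \/ X)) /\ Y)
t3 = ~X
t4 = ~(t3 /\ W) = ~(~X /\ W)
t5 = ~(t4 \/ t2) = ~((~(~X /\ W)) \/ (~((~(Z \/ X)) /\ Y)))
t8 = ~t5 = ~(~((~(~X /\ W)) \/ (~((~(Z \/ X)) /\ Y))))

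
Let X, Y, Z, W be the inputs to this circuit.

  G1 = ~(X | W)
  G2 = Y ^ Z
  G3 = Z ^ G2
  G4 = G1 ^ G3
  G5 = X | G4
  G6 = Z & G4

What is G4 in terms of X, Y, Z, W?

(~(X | W)) ^ (Z ^ (Y ^ Z))

G1 = ~(X | W)
G2 = Y ^ Z
G3 = Z ^ G2 = Z ^ (Y ^ Z)
G4 = G1 ^ G3 = (~(X | W)) ^ (Z ^ (Y ^ Z))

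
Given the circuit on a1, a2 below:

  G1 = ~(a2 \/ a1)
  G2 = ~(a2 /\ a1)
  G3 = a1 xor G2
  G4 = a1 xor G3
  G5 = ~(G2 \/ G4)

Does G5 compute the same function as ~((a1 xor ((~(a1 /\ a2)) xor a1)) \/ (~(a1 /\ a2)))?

G2 = ~(a2 /\ a1)
G3 = a1 xor G2 = a1 xor (~(a2 /\ a1))
G4 = a1 xor G3 = a1 xor (a1 xor (~(a2 /\ a1)))
G5 = ~(G2 \/ G4) = ~((~(a2 /\ a1)) \/ (a1 xor (a1 xor (~(a2 /\ a1)))))
At a1=0, a2=0: circuit gives 0, formula gives 0.
At a1=1, a2=1: circuit gives 1, formula gives 1.
Agrees on all 4 inputs.

Yes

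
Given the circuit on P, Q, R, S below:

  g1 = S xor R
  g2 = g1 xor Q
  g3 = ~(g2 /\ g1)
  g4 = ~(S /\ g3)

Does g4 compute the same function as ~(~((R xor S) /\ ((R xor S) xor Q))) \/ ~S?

Yes

g1 = S xor R
g2 = g1 xor Q = (S xor R) xor Q
g3 = ~(g2 /\ g1) = ~(((S xor R) xor Q) /\ (S xor R))
g4 = ~(S /\ g3) = ~(S /\ (~(((S xor R) xor Q) /\ (S xor R))))
At P=0, Q=0, R=1, S=1: circuit gives 0, formula gives 0.
At P=0, Q=0, R=0, S=0: circuit gives 1, formula gives 1.
Agrees on all 16 inputs.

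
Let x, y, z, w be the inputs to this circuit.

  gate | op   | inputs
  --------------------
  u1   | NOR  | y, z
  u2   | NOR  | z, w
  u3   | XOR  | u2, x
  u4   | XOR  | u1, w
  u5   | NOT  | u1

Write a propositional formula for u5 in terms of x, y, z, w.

u1 = y NOR z
u5 = NOT u1 = NOT (y NOR z)

NOT (y NOR z)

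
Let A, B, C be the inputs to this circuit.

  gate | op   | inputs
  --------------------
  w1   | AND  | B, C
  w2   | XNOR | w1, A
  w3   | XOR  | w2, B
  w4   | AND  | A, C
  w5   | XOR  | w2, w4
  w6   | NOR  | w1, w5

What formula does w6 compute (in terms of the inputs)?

w1 = B AND C
w2 = w1 XNOR A = (B AND C) XNOR A
w4 = A AND C
w5 = w2 XOR w4 = ((B AND C) XNOR A) XOR (A AND C)
w6 = w1 NOR w5 = (B AND C) NOR (((B AND C) XNOR A) XOR (A AND C))

(B AND C) NOR (((B AND C) XNOR A) XOR (A AND C))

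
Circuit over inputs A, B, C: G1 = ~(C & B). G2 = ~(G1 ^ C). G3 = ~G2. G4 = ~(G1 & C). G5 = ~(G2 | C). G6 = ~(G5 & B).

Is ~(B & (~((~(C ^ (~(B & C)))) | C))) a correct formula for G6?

G1 = ~(C & B)
G2 = ~(G1 ^ C) = ~((~(C & B)) ^ C)
G5 = ~(G2 | C) = ~((~((~(C & B)) ^ C)) | C)
G6 = ~(G5 & B) = ~((~((~((~(C & B)) ^ C)) | C)) & B)
At A=0, B=1, C=0: circuit gives 0, formula gives 0.
At A=0, B=0, C=0: circuit gives 1, formula gives 1.
Agrees on all 8 inputs.

Yes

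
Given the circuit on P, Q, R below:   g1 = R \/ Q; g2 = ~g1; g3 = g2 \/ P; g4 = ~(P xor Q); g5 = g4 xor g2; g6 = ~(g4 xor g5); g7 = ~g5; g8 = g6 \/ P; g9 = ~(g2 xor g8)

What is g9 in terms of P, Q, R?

~(~(R \/ Q) xor ((~((~(P xor Q)) xor ((~(P xor Q)) xor ~(R \/ Q)))) \/ P))

g1 = R \/ Q
g2 = ~g1 = ~(R \/ Q)
g4 = ~(P xor Q)
g5 = g4 xor g2 = (~(P xor Q)) xor ~(R \/ Q)
g6 = ~(g4 xor g5) = ~((~(P xor Q)) xor ((~(P xor Q)) xor ~(R \/ Q)))
g8 = g6 \/ P = (~((~(P xor Q)) xor ((~(P xor Q)) xor ~(R \/ Q)))) \/ P
g9 = ~(g2 xor g8) = ~(~(R \/ Q) xor ((~((~(P xor Q)) xor ((~(P xor Q)) xor ~(R \/ Q)))) \/ P))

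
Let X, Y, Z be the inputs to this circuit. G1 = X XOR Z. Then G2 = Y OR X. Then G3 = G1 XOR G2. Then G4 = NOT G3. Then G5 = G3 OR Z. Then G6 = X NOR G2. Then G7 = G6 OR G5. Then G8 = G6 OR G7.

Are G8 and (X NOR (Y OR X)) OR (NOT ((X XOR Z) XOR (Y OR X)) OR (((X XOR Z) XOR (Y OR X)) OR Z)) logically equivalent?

G1 = X XOR Z
G2 = Y OR X
G3 = G1 XOR G2 = (X XOR Z) XOR (Y OR X)
G5 = G3 OR Z = ((X XOR Z) XOR (Y OR X)) OR Z
G6 = X NOR G2 = X NOR (Y OR X)
G7 = G6 OR G5 = (X NOR (Y OR X)) OR (((X XOR Z) XOR (Y OR X)) OR Z)
G8 = G6 OR G7 = (X NOR (Y OR X)) OR ((X NOR (Y OR X)) OR (((X XOR Z) XOR (Y OR X)) OR Z))
At X=1, Y=0, Z=0: circuit gives 0, formula gives 1.

No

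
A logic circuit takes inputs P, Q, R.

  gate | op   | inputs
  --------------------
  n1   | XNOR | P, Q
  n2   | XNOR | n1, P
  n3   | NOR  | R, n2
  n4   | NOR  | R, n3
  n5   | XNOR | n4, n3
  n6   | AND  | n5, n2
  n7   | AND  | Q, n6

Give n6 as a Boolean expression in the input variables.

((R NOR (R NOR ((P XNOR Q) XNOR P))) XNOR (R NOR ((P XNOR Q) XNOR P))) AND ((P XNOR Q) XNOR P)

n1 = P XNOR Q
n2 = n1 XNOR P = (P XNOR Q) XNOR P
n3 = R NOR n2 = R NOR ((P XNOR Q) XNOR P)
n4 = R NOR n3 = R NOR (R NOR ((P XNOR Q) XNOR P))
n5 = n4 XNOR n3 = (R NOR (R NOR ((P XNOR Q) XNOR P))) XNOR (R NOR ((P XNOR Q) XNOR P))
n6 = n5 AND n2 = ((R NOR (R NOR ((P XNOR Q) XNOR P))) XNOR (R NOR ((P XNOR Q) XNOR P))) AND ((P XNOR Q) XNOR P)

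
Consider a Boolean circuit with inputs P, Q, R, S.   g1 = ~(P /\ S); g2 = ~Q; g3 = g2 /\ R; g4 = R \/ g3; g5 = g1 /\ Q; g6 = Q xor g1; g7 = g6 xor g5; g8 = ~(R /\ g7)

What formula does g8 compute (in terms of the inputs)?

~(R /\ ((Q xor (~(P /\ S))) xor ((~(P /\ S)) /\ Q)))

g1 = ~(P /\ S)
g5 = g1 /\ Q = (~(P /\ S)) /\ Q
g6 = Q xor g1 = Q xor (~(P /\ S))
g7 = g6 xor g5 = (Q xor (~(P /\ S))) xor ((~(P /\ S)) /\ Q)
g8 = ~(R /\ g7) = ~(R /\ ((Q xor (~(P /\ S))) xor ((~(P /\ S)) /\ Q)))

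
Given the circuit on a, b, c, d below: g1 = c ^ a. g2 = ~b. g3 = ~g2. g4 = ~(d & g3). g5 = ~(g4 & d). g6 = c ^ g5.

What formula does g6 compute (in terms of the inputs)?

c ^ (~((~(d & ~~b)) & d))

g2 = ~b
g3 = ~g2 = ~~b
g4 = ~(d & g3) = ~(d & ~~b)
g5 = ~(g4 & d) = ~((~(d & ~~b)) & d)
g6 = c ^ g5 = c ^ (~((~(d & ~~b)) & d))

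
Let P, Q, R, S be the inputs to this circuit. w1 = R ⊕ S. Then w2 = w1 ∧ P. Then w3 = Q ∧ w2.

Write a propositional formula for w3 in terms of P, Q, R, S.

w1 = R ⊕ S
w2 = w1 ∧ P = (R ⊕ S) ∧ P
w3 = Q ∧ w2 = Q ∧ ((R ⊕ S) ∧ P)

Q ∧ ((R ⊕ S) ∧ P)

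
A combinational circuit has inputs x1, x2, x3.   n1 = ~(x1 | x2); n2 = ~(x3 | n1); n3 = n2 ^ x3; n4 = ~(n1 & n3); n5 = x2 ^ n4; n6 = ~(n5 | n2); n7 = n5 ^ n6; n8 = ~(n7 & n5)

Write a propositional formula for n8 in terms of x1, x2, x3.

n1 = ~(x1 | x2)
n2 = ~(x3 | n1) = ~(x3 | (~(x1 | x2)))
n3 = n2 ^ x3 = (~(x3 | (~(x1 | x2)))) ^ x3
n4 = ~(n1 & n3) = ~((~(x1 | x2)) & ((~(x3 | (~(x1 | x2)))) ^ x3))
n5 = x2 ^ n4 = x2 ^ (~((~(x1 | x2)) & ((~(x3 | (~(x1 | x2)))) ^ x3)))
n6 = ~(n5 | n2) = ~((x2 ^ (~((~(x1 | x2)) & ((~(x3 | (~(x1 | x2)))) ^ x3)))) | (~(x3 | (~(x1 | x2)))))
n7 = n5 ^ n6 = (x2 ^ (~((~(x1 | x2)) & ((~(x3 | (~(x1 | x2)))) ^ x3)))) ^ (~((x2 ^ (~((~(x1 | x2)) & ((~(x3 | (~(x1 | x2)))) ^ x3)))) | (~(x3 | (~(x1 | x2))))))
n8 = ~(n7 & n5) = ~(((x2 ^ (~((~(x1 | x2)) & ((~(x3 | (~(x1 | x2)))) ^ x3)))) ^ (~((x2 ^ (~((~(x1 | x2)) & ((~(x3 | (~(x1 | x2)))) ^ x3)))) | (~(x3 | (~(x1 | x2))))))) & (x2 ^ (~((~(x1 | x2)) & ((~(x3 | (~(x1 | x2)))) ^ x3)))))

~(((x2 ^ (~((~(x1 | x2)) & ((~(x3 | (~(x1 | x2)))) ^ x3)))) ^ (~((x2 ^ (~((~(x1 | x2)) & ((~(x3 | (~(x1 | x2)))) ^ x3)))) | (~(x3 | (~(x1 | x2))))))) & (x2 ^ (~((~(x1 | x2)) & ((~(x3 | (~(x1 | x2)))) ^ x3)))))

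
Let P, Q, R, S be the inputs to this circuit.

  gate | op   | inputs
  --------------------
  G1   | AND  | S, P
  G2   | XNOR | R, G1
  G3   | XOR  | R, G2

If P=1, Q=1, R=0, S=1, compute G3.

0

G1 = 1 AND 1 = 1
G2 = 0 XNOR 1 = 0
G3 = 0 XOR 0 = 0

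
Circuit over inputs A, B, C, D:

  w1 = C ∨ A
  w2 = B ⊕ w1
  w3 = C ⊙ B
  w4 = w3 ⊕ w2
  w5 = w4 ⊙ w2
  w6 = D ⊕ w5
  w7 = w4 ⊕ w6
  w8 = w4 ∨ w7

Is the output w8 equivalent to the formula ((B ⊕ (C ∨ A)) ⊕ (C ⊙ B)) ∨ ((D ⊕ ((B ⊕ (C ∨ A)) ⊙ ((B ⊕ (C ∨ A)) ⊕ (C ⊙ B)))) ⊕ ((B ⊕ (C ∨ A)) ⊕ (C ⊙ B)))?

w1 = C ∨ A
w2 = B ⊕ w1 = B ⊕ (C ∨ A)
w3 = C ⊙ B
w4 = w3 ⊕ w2 = (C ⊙ B) ⊕ (B ⊕ (C ∨ A))
w5 = w4 ⊙ w2 = ((C ⊙ B) ⊕ (B ⊕ (C ∨ A))) ⊙ (B ⊕ (C ∨ A))
w6 = D ⊕ w5 = D ⊕ (((C ⊙ B) ⊕ (B ⊕ (C ∨ A))) ⊙ (B ⊕ (C ∨ A)))
w7 = w4 ⊕ w6 = ((C ⊙ B) ⊕ (B ⊕ (C ∨ A))) ⊕ (D ⊕ (((C ⊙ B) ⊕ (B ⊕ (C ∨ A))) ⊙ (B ⊕ (C ∨ A))))
w8 = w4 ∨ w7 = ((C ⊙ B) ⊕ (B ⊕ (C ∨ A))) ∨ (((C ⊙ B) ⊕ (B ⊕ (C ∨ A))) ⊕ (D ⊕ (((C ⊙ B) ⊕ (B ⊕ (C ∨ A))) ⊙ (B ⊕ (C ∨ A)))))
At A=1, B=0, C=0, D=0: circuit gives 0, formula gives 0.
At A=0, B=0, C=0, D=0: circuit gives 1, formula gives 1.
Agrees on all 16 inputs.

Yes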